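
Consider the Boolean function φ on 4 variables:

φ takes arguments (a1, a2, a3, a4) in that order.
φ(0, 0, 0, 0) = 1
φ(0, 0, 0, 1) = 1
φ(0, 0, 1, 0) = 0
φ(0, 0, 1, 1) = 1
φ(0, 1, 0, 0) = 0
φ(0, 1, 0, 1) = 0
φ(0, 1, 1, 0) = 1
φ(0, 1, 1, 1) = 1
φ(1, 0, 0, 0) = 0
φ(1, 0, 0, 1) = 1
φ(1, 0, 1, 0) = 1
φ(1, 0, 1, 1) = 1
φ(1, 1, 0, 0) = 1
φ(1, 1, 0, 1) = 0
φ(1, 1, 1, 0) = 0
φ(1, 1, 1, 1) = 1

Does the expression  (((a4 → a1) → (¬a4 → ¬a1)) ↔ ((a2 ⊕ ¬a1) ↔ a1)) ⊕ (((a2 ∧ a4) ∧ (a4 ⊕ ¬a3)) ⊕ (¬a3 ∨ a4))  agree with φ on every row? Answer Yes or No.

Yes

Evaluate (((a4 → a1) → (¬a4 → ¬a1)) ↔ ((a2 ⊕ ¬a1) ↔ a1)) ⊕ (((a2 ∧ a4) ∧ (a4 ⊕ ¬a3)) ⊕ (¬a3 ∨ a4)) on each row and compare to φ:
  a1=0, a2=0, a3=0, a4=0: formula gives 1, φ = 1 ✓
  a1=0, a2=0, a3=0, a4=1: formula gives 1, φ = 1 ✓
  a1=0, a2=0, a3=1, a4=0: formula gives 0, φ = 0 ✓
  a1=0, a2=0, a3=1, a4=1: formula gives 1, φ = 1 ✓
  …and likewise for the remaining 12 rows.
All 16 rows match — the expression computes φ exactly.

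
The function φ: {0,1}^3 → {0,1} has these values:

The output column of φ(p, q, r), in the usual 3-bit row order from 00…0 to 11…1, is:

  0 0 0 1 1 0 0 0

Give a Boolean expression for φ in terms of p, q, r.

φ(p, q, r) = ((~p & q) & r) | ((p & ~q) & ~r)

Collect the rows where φ=1 — (0,1,1), (1,0,0) — and write one minterm per row: ¬p·q·r, p·¬q·¬r. Their union (logical OR) reproduces the table exactly.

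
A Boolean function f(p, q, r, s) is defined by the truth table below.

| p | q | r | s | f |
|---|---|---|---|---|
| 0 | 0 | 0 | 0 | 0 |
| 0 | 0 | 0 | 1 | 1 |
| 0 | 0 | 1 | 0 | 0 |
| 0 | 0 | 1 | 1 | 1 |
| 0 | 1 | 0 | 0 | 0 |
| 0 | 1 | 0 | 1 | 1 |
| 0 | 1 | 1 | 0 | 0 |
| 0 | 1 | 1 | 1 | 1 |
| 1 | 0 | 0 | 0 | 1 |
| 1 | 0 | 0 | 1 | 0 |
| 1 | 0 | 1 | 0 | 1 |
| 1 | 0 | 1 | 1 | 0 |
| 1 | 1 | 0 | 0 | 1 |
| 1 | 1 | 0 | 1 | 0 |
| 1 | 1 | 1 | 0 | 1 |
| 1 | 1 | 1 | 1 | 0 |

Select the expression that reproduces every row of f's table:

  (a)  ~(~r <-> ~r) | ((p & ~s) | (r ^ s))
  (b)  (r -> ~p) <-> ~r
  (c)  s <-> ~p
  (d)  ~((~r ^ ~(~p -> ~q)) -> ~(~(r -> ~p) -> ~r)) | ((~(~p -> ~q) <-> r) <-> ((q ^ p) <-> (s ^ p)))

c

(a): at (0,0,1,0) it gives 1, but f = 0 — eliminated.
(b): at (0,0,0,0) it gives 1, but f = 0 — eliminated.
(d): at (0,0,0,0) it gives 1, but f = 0 — eliminated.
Only (c) survives; checking it on all 16 rows confirms it matches f.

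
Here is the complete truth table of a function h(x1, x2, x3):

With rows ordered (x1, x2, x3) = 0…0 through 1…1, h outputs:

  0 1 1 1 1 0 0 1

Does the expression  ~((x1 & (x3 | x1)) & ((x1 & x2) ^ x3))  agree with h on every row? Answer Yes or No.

No

Check the formula against h row by row:
  x1=0, x2=0, x3=0: formula gives 1, but h = 0 ✗
Row (0,0,0) is a counterexample, so the formula is not equivalent to h.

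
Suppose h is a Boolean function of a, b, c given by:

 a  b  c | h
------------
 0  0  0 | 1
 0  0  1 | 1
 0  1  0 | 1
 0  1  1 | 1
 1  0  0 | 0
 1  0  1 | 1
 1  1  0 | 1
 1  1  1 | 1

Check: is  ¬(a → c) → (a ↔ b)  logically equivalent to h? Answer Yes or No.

Test each input against both h and the formula:
  a=0, b=0, c=0: formula gives 1, h = 1 ✓
  a=0, b=0, c=1: formula gives 1, h = 1 ✓
  a=0, b=1, c=0: formula gives 1, h = 1 ✓
  a=0, b=1, c=1: formula gives 1, h = 1 ✓
  a=1, b=0, c=0: formula gives 0, h = 0 ✓
  …and likewise for the remaining 3 rows.
No disagreement on any input; they are logically equivalent.

Yes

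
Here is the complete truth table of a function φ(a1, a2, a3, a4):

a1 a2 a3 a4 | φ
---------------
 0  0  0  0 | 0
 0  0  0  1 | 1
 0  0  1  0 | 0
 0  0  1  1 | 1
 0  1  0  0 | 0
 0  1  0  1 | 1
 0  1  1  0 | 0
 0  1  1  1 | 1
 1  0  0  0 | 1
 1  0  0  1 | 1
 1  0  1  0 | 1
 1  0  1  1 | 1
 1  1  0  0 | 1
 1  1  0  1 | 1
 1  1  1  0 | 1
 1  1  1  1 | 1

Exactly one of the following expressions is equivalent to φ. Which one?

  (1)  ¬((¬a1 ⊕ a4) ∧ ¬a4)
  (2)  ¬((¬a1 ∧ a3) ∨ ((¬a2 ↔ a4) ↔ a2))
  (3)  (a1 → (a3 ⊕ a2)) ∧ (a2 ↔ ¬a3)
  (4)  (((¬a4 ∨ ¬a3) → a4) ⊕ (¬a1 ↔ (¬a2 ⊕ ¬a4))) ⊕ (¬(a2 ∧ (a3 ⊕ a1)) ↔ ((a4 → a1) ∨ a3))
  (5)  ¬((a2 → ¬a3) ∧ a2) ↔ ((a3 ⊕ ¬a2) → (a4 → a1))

(2): at (0,0,1,1) it gives 0, but φ = 1 — eliminated.
(3): at (0,0,0,1) it gives 0, but φ = 1 — eliminated.
(4): at (0,0,0,0) it gives 1, but φ = 0 — eliminated.
(5): at (0,0,0,0) it gives 1, but φ = 0 — eliminated.
That leaves (1). Evaluating it on every row reproduces the table of φ exactly.

1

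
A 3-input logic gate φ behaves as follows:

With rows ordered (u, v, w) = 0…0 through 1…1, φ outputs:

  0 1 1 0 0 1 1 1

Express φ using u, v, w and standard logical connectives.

φ(u, v, w) = ((((u' · v') · w') + ((u' · v) · w)) + ((u · v') · w'))'

The 0-rows are (0,0,0), (0,1,1), (1,0,0). Take each as a conjunction (¬u·¬v·¬w, ¬u·v·w, u·¬v·¬w), form their disjunction, and complement — that gives a formula that is 1 everywhere φ is.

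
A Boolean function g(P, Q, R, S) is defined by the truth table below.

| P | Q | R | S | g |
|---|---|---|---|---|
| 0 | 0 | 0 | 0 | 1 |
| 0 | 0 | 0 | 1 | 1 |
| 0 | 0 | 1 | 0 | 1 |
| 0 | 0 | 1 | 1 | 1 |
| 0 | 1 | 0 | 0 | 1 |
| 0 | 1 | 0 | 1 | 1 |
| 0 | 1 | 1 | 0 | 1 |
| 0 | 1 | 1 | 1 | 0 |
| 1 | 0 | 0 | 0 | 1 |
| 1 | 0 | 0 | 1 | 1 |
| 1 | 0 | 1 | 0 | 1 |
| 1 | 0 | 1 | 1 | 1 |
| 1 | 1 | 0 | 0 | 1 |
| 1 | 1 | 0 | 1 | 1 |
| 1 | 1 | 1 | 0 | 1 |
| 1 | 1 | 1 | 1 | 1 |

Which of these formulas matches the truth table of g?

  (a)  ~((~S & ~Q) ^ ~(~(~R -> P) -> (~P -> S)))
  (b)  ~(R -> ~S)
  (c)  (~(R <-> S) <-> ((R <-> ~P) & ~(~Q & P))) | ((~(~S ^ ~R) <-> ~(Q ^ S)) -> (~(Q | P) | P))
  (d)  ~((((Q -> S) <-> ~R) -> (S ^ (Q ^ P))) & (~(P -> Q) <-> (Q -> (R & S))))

c

(a) fails at (0,0,1,0): the formula yields 0, g is 1.
(b) fails at (0,0,0,0): the formula yields 0, g is 1.
(d) fails at (0,1,0,0): the formula yields 0, g is 1.
(c) is the remaining candidate, and it agrees with g on all 16 inputs.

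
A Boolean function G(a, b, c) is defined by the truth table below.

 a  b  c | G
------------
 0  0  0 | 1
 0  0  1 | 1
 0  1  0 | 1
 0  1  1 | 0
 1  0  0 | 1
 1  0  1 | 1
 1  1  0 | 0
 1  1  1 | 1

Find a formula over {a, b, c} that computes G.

G(a, b, c) = not (((not a and b) and c) or ((a and b) and not c))

The 0-rows are (0,1,1), (1,1,0). Take each as a conjunction (¬a·b·c, a·b·¬c), form their disjunction, and complement — that gives a formula that is 1 everywhere G is.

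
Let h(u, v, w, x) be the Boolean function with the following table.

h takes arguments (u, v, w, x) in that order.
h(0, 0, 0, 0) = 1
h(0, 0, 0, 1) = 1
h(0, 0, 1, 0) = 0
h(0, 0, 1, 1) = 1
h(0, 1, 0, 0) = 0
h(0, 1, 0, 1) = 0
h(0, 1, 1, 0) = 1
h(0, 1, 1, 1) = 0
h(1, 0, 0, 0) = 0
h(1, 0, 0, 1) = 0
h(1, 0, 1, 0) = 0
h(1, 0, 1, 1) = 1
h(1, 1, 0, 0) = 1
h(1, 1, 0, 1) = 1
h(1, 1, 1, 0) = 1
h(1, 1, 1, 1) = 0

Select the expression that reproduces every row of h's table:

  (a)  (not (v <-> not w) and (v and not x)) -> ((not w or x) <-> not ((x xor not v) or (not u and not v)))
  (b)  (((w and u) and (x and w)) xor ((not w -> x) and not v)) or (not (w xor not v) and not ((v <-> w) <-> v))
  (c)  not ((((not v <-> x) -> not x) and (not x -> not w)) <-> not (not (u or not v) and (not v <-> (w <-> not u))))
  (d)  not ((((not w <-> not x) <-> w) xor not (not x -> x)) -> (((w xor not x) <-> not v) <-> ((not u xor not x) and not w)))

(a): at (0,0,1,0) it gives 1, but h = 0 — eliminated.
(b): at (0,0,0,0) it gives 0, but h = 1 — eliminated.
(c): at (0,0,0,0) it gives 0, but h = 1 — eliminated.
Only (d) survives; checking it on all 16 rows confirms it matches h.

d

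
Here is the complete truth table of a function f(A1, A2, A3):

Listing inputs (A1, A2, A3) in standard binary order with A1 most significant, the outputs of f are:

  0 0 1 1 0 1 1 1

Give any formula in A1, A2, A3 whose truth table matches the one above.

The 0-rows are (0,0,0), (0,0,1), (1,0,0). Take each as a conjunction (¬A1·¬A2·¬A3, ¬A1·¬A2·A3, A1·¬A2·¬A3), form their disjunction, and complement — that gives a formula that is 1 everywhere f is.

f(A1, A2, A3) = ¬((((¬A1 ∧ ¬A2) ∧ ¬A3) ∨ ((¬A1 ∧ ¬A2) ∧ A3)) ∨ ((A1 ∧ ¬A2) ∧ ¬A3))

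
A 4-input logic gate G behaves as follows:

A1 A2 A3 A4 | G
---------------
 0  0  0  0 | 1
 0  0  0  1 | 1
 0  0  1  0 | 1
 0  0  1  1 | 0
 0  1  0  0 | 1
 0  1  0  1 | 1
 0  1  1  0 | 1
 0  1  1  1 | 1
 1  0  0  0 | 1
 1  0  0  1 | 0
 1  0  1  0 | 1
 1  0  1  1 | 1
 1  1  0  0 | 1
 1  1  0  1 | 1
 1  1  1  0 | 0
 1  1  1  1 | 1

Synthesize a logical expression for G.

G is 0 on only 3 rows — (0,0,1,1), (1,0,0,1), (1,1,1,0). Writing each as a minterm (¬A1·¬A2·A3·A4, A1·¬A2·¬A3·A4, A1·A2·A3·¬A4) and OR-ing them characterizes exactly where G=0, so G is the negation of that disjunction.

G(A1, A2, A3, A4) = (((((A1' · A2') · A3) · A4) + (((A1 · A2') · A3') · A4)) + (((A1 · A2) · A3) · A4'))'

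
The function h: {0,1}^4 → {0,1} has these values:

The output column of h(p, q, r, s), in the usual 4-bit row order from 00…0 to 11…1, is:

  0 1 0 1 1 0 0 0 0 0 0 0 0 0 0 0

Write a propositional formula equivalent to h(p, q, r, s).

h(p, q, r, s) = ((((not p and not q) and not r) and s) or (((not p and not q) and r) and s)) or (((not p and q) and not r) and not s)

Collect the rows where h=1 — (0,0,0,1), (0,0,1,1), (0,1,0,0) — and write one minterm per row: ¬p·¬q·¬r·s, ¬p·¬q·r·s, ¬p·q·¬r·¬s. Their union (logical OR) reproduces the table exactly.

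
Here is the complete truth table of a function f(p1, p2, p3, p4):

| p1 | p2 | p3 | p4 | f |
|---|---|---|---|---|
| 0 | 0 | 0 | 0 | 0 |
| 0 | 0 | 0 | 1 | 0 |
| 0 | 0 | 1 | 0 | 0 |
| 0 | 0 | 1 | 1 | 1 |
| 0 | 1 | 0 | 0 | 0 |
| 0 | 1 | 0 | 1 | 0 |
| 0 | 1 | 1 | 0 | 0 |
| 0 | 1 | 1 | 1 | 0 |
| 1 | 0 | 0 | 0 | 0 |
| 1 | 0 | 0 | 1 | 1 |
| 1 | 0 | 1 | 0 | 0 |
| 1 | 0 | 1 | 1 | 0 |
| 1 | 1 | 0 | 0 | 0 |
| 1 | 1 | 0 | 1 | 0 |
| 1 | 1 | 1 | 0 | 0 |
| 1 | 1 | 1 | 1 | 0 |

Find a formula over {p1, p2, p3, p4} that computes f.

f(p1, p2, p3, p4) = (((p1' · p2') · p3) · p4) + (((p1 · p2') · p3') · p4)

Collect the rows where f=1 — (0,0,1,1), (1,0,0,1) — and write one minterm per row: ¬p1·¬p2·p3·p4, p1·¬p2·¬p3·p4. Their union (logical OR) reproduces the table exactly.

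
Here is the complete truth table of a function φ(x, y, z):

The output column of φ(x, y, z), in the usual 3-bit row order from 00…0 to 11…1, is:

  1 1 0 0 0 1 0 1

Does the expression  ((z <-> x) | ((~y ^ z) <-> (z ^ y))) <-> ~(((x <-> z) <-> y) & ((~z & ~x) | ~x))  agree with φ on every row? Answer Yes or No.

Evaluate ((z <-> x) | ((~y ^ z) <-> (z ^ y))) <-> ~(((x <-> z) <-> y) & ((~z & ~x) | ~x)) on each row and compare to φ:
  x=0, y=0, z=0: formula gives 1, φ = 1 ✓
  x=0, y=0, z=1: formula gives 1, φ = 1 ✓
  x=0, y=1, z=0: formula gives 0, φ = 0 ✓
  x=0, y=1, z=1: formula gives 0, φ = 0 ✓
  x=1, y=0, z=0: formula gives 0, φ = 0 ✓
  …and likewise for the remaining 3 rows.
All 8 rows match — the expression computes φ exactly.

Yes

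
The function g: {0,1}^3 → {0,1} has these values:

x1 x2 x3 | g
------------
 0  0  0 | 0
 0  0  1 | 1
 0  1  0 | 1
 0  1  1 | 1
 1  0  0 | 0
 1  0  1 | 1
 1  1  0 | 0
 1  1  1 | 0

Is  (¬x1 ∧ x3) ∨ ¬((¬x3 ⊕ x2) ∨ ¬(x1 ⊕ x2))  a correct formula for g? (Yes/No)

Yes

Test each input against both g and the formula:
  x1=0, x2=0, x3=0: formula gives 0, g = 0 ✓
  x1=0, x2=0, x3=1: formula gives 1, g = 1 ✓
  x1=0, x2=1, x3=0: formula gives 1, g = 1 ✓
  x1=0, x2=1, x3=1: formula gives 1, g = 1 ✓
  x1=1, x2=0, x3=0: formula gives 0, g = 0 ✓
  …and likewise for the remaining 3 rows.
Every row agrees, so the formula is equivalent.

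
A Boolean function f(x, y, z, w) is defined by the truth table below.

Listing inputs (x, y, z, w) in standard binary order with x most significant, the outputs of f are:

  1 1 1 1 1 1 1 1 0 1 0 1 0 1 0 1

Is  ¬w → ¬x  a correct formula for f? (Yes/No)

Evaluate ¬w → ¬x on each row and compare to f:
  x=0, y=0, z=0, w=0: formula gives 1, f = 1 ✓
  x=0, y=0, z=0, w=1: formula gives 1, f = 1 ✓
  x=0, y=0, z=1, w=0: formula gives 1, f = 1 ✓
  x=0, y=0, z=1, w=1: formula gives 1, f = 1 ✓
  …and likewise for the remaining 12 rows.
Every row agrees, so the formula is equivalent.

Yes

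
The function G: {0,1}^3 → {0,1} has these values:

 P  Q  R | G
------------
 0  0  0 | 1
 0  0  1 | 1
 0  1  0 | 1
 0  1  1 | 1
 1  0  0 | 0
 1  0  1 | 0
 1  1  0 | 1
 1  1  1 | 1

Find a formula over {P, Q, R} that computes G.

G(P, Q, R) = (((P · Q') · R') + ((P · Q') · R))'

G is 0 on only 2 rows — (1,0,0), (1,0,1). Writing each as a minterm (P·¬Q·¬R, P·¬Q·R) and OR-ing them characterizes exactly where G=0, so G is the negation of that disjunction.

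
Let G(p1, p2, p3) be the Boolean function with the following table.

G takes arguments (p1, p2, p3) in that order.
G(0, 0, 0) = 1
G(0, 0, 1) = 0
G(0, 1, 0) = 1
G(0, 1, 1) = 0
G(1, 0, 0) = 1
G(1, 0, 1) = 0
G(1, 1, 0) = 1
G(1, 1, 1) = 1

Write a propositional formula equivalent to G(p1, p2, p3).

The 0-rows are (0,0,1), (0,1,1), (1,0,1). Take each as a conjunction (¬p1·¬p2·p3, ¬p1·p2·p3, p1·¬p2·p3), form their disjunction, and complement — that gives a formula that is 1 everywhere G is.

G(p1, p2, p3) = ((((p1' · p2') · p3) + ((p1' · p2) · p3)) + ((p1 · p2') · p3))'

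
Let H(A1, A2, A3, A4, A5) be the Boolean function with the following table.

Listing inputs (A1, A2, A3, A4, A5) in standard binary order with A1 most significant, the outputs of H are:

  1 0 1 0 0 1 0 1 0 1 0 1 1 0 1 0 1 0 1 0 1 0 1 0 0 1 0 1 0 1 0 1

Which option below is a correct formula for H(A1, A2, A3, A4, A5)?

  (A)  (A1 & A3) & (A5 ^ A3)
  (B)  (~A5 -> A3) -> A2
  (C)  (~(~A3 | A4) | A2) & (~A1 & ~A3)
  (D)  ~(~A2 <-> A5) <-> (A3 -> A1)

D

(A): at (0,0,0,0,0) it gives 0, but H = 1 — eliminated.
(B): at (0,0,1,0,1) it gives 0, but H = 1 — eliminated.
(C): at (0,0,0,0,0) it gives 0, but H = 1 — eliminated.
Only (D) survives; checking it on all 32 rows confirms it matches H.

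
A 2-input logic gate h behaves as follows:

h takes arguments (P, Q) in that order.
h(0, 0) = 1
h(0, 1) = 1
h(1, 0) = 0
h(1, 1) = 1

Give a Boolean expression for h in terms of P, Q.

This is P → Q (false only at 1,0).

h(P, Q) = P IMPLIES Q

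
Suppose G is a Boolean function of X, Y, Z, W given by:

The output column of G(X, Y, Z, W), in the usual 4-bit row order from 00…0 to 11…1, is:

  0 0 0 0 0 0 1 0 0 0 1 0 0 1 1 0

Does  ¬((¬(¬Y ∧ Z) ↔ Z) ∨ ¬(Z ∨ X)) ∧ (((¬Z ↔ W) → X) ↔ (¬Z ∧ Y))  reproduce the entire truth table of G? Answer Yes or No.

Evaluate ¬((¬(¬Y ∧ Z) ↔ Z) ∨ ¬(Z ∨ X)) ∧ (((¬Z ↔ W) → X) ↔ (¬Z ∧ Y)) on each row and compare to G:
  X=0, Y=0, Z=0, W=0: formula gives 0, G = 0 ✓
  X=0, Y=0, Z=0, W=1: formula gives 0, G = 0 ✓
  X=0, Y=0, Z=1, W=0: formula gives 1, but G = 0 ✗
A single disagreement suffices: at (0,0,1,0) they differ, so the formula does not compute G.

No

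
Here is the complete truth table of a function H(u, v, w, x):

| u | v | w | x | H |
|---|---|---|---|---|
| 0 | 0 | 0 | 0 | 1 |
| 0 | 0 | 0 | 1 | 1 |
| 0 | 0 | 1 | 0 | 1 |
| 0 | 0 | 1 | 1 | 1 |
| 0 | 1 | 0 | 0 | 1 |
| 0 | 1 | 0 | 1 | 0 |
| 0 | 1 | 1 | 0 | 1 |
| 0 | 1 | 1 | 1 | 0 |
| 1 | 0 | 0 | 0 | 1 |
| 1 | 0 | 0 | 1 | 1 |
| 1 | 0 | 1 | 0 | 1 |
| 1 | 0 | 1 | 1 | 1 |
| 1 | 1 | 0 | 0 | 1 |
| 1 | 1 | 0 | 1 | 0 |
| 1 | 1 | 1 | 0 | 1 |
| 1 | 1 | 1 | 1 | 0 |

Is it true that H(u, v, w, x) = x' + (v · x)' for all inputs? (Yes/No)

Test each input against both H and the formula:
  u=0, v=0, w=0, x=0: formula gives 1, H = 1 ✓
  u=0, v=0, w=0, x=1: formula gives 1, H = 1 ✓
  u=0, v=0, w=1, x=0: formula gives 1, H = 1 ✓
  u=0, v=0, w=1, x=1: formula gives 1, H = 1 ✓
  … (the remaining 12 rows also agree.)
All 16 rows match — the expression computes H exactly.

Yes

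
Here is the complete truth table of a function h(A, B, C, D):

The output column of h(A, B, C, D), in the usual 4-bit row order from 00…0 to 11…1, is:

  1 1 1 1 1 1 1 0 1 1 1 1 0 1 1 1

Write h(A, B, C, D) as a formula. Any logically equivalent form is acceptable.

h(A, B, C, D) = NOT ((((NOT A AND B) AND C) AND D) OR (((A AND B) AND NOT C) AND NOT D))

The 0-rows are (0,1,1,1), (1,1,0,0). Take each as a conjunction (¬A·B·C·D, A·B·¬C·¬D), form their disjunction, and complement — that gives a formula that is 1 everywhere h is.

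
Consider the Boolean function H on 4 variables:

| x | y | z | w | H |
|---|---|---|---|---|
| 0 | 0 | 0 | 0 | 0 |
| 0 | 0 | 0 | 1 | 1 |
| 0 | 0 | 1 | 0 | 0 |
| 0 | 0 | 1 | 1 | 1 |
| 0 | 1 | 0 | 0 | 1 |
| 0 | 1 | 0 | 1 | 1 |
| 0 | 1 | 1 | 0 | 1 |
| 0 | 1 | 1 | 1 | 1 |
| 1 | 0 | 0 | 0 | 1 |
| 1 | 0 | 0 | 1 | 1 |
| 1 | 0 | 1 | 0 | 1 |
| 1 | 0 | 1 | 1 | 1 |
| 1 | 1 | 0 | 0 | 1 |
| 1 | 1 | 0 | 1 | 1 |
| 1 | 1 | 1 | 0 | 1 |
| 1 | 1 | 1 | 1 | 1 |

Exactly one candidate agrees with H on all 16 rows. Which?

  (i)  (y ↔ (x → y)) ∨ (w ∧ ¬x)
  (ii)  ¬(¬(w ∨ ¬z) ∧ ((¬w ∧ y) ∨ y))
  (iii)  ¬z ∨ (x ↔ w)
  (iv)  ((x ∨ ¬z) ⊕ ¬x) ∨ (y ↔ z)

i

(ii) fails at (0,0,0,0): the formula yields 1, H is 0.
(iii) fails at (0,0,0,0): the formula yields 1, H is 0.
(iv) fails at (0,0,0,0): the formula yields 1, H is 0.
Only (i) survives; checking it on all 16 rows confirms it matches H.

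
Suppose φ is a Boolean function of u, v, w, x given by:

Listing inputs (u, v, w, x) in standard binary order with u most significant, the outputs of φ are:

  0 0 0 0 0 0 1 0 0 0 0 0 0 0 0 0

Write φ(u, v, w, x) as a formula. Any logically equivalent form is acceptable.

φ(u, v, w, x) = ((~u & v) & w) & ~x

φ is 1 on exactly one input, (0,1,1,0), whose minterm is ¬u·v·w·¬x. So φ is just that conjunction.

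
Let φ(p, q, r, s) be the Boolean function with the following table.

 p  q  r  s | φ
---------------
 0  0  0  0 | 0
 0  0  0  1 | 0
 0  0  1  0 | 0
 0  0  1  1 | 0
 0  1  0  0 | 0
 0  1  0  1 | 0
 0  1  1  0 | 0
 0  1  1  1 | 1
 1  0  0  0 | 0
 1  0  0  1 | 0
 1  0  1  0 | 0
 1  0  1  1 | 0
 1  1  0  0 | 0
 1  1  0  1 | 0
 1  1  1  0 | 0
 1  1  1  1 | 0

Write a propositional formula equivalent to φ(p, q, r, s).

Only row (0,1,1,1) gives 1. That row's minterm ¬p·q·r·s is φ directly.

φ(p, q, r, s) = ((p' · q) · r) · s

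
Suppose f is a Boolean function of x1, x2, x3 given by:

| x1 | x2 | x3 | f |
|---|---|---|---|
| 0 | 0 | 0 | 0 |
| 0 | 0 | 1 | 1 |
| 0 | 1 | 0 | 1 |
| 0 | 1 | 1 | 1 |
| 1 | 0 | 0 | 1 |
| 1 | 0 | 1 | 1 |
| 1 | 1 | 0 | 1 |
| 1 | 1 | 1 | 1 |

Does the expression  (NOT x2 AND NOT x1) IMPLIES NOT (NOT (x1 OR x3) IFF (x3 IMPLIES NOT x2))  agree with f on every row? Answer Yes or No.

Evaluate (NOT x2 AND NOT x1) IMPLIES NOT (NOT (x1 OR x3) IFF (x3 IMPLIES NOT x2)) on each row and compare to f:
  x1=0, x2=0, x3=0: formula gives 0, f = 0 ✓
  x1=0, x2=0, x3=1: formula gives 1, f = 1 ✓
  x1=0, x2=1, x3=0: formula gives 1, f = 1 ✓
  x1=0, x2=1, x3=1: formula gives 1, f = 1 ✓
  x1=1, x2=0, x3=0: formula gives 1, f = 1 ✓
  … (the remaining 3 rows also agree.)
No disagreement on any input; they are logically equivalent.

Yes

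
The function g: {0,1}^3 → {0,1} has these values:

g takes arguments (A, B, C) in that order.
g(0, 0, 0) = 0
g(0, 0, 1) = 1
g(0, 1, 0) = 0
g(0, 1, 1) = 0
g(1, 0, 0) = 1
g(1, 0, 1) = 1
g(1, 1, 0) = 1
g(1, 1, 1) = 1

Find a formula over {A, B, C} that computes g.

g(A, B, C) = ¬((((¬A ∧ ¬B) ∧ ¬C) ∨ ((¬A ∧ B) ∧ ¬C)) ∨ ((¬A ∧ B) ∧ C))

The 0-rows are (0,0,0), (0,1,0), (0,1,1). Take each as a conjunction (¬A·¬B·¬C, ¬A·B·¬C, ¬A·B·C), form their disjunction, and complement — that gives a formula that is 1 everywhere g is.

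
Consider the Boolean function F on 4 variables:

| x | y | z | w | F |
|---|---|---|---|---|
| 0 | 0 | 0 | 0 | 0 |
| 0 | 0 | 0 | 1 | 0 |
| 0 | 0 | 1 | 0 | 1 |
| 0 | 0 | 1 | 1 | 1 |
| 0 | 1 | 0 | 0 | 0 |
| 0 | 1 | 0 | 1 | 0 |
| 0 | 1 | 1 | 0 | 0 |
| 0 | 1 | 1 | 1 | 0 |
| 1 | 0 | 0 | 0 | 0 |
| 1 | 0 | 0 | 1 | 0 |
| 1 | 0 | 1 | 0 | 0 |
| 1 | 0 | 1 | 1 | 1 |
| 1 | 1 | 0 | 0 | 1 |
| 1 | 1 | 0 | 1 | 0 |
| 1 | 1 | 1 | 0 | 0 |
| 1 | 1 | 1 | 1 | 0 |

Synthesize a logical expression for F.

Collect the rows where F=1 — (0,0,1,0), (0,0,1,1), (1,0,1,1), (1,1,0,0) — and write one minterm per row: ¬x·¬y·z·¬w, ¬x·¬y·z·w, x·¬y·z·w, x·y·¬z·¬w. Their union (logical OR) reproduces the table exactly.

F(x, y, z, w) = (((((x' · y') · z) · w') + (((x' · y') · z) · w)) + (((x · y') · z) · w)) + (((x · y) · z') · w')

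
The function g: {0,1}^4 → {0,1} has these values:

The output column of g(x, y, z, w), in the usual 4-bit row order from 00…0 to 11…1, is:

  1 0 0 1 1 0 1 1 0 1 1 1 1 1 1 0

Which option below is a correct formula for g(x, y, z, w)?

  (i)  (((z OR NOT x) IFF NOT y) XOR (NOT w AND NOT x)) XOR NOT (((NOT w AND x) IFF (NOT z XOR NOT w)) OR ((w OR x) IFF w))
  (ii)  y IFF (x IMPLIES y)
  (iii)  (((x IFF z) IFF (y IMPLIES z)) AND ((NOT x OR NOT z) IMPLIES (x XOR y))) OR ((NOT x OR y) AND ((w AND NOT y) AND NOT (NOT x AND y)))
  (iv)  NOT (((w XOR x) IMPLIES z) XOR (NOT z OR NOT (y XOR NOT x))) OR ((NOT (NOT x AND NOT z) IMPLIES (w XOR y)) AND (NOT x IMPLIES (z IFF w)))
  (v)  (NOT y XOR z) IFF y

(i): at (0,0,0,0) it gives 0, but g = 1 — eliminated.
(ii): at (0,0,0,0) it gives 0, but g = 1 — eliminated.
(iii): at (0,0,0,0) it gives 0, but g = 1 — eliminated.
(v): at (0,0,0,0) it gives 0, but g = 1 — eliminated.
(iv) is the remaining candidate, and it agrees with g on all 16 inputs.

iv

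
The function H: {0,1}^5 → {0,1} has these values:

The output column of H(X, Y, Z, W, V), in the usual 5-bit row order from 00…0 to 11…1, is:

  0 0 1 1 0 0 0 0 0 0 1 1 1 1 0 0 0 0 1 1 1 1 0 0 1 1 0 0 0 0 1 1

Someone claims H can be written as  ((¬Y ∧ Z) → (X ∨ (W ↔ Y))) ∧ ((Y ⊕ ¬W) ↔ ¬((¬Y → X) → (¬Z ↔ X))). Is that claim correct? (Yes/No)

Test each input against both H and the formula:
  X=0, Y=0, Z=0, W=0, V=0: formula gives 0, H = 0 ✓
  X=0, Y=0, Z=0, W=0, V=1: formula gives 0, H = 0 ✓
  X=0, Y=0, Z=0, W=1, V=0: formula gives 1, H = 1 ✓
  X=0, Y=0, Z=0, W=1, V=1: formula gives 1, H = 1 ✓
  …and likewise for the remaining 28 rows.
No disagreement on any input; they are logically equivalent.

Yes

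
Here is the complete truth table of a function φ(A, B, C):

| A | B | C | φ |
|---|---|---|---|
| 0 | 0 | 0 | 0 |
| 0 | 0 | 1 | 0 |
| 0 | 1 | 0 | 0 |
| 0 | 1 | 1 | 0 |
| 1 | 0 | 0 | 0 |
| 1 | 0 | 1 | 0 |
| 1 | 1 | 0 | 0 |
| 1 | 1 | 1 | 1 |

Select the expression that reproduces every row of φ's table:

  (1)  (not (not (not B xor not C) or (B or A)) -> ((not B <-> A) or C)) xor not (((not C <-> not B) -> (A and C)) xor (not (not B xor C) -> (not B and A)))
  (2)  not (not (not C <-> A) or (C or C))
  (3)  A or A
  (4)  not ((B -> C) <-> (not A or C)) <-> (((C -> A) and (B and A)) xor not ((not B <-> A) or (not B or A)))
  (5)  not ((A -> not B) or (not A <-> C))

(1) fails at (0,0,0): the formula yields 1, φ is 0.
(2) fails at (1,0,0): the formula yields 1, φ is 0.
(3) fails at (1,0,0): the formula yields 1, φ is 0.
(4) fails at (0,0,0): the formula yields 1, φ is 0.
That leaves (5). Evaluating it on every row reproduces the table of φ exactly.

5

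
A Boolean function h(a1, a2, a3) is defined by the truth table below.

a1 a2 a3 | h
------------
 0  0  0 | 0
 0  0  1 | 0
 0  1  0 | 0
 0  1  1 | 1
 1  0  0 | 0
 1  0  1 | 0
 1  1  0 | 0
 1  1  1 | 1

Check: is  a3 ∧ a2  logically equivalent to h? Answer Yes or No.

Yes

Check the formula against h row by row:
  a1=0, a2=0, a3=0: formula gives 0, h = 0 ✓
  a1=0, a2=0, a3=1: formula gives 0, h = 0 ✓
  a1=0, a2=1, a3=0: formula gives 0, h = 0 ✓
  a1=0, a2=1, a3=1: formula gives 1, h = 1 ✓
  a1=1, a2=0, a3=0: formula gives 0, h = 0 ✓
  … (the remaining 3 rows also agree.)
All 8 rows match — the expression computes h exactly.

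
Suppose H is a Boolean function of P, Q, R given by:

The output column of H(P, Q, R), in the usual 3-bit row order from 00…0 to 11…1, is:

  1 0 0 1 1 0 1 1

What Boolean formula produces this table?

The 0-rows are (0,0,1), (0,1,0), (1,0,1). Take each as a conjunction (¬P·¬Q·R, ¬P·Q·¬R, P·¬Q·R), form their disjunction, and complement — that gives a formula that is 1 everywhere H is.

H(P, Q, R) = ¬((((¬P ∧ ¬Q) ∧ R) ∨ ((¬P ∧ Q) ∧ ¬R)) ∨ ((P ∧ ¬Q) ∧ R))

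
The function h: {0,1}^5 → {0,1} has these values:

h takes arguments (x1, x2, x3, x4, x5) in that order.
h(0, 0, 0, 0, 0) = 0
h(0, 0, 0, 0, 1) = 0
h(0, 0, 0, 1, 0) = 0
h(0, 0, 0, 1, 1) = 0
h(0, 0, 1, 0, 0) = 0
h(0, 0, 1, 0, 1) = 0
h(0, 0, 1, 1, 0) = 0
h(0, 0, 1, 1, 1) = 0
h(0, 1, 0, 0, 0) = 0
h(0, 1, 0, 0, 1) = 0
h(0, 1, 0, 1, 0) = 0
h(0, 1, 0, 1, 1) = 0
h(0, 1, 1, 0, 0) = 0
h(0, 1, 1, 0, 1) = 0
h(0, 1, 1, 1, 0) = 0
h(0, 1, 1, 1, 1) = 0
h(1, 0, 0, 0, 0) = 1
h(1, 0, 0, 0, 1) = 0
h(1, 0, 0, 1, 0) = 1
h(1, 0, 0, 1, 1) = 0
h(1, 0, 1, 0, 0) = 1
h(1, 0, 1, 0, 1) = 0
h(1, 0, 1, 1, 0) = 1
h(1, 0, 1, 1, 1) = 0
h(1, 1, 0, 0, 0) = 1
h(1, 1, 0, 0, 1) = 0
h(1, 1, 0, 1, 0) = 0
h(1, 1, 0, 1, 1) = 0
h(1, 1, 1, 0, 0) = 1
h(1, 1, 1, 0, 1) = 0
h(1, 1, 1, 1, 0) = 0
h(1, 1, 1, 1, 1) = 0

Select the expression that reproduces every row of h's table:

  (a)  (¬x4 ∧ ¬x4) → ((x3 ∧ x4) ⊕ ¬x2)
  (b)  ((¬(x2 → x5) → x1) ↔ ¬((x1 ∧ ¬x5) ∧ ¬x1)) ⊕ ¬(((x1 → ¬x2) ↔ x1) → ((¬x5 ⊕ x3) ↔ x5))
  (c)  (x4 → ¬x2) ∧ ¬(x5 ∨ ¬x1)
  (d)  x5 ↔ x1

c

(a) fails at (0,0,0,0,0): the formula yields 1, h is 0.
(b) fails at (0,0,0,0,0): the formula yields 1, h is 0.
(d) fails at (0,0,0,0,0): the formula yields 1, h is 0.
Only (c) survives; checking it on all 32 rows confirms it matches h.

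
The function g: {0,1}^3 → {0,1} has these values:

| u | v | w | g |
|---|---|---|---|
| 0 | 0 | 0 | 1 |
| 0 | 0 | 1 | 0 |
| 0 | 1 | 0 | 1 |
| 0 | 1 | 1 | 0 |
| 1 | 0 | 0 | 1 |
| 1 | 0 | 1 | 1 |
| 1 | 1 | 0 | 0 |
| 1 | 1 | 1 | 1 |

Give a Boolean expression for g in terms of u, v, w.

The 0-rows are (0,0,1), (0,1,1), (1,1,0). Take each as a conjunction (¬u·¬v·w, ¬u·v·w, u·v·¬w), form their disjunction, and complement — that gives a formula that is 1 everywhere g is.

g(u, v, w) = ~((((~u & ~v) & w) | ((~u & v) & w)) | ((u & v) & ~w))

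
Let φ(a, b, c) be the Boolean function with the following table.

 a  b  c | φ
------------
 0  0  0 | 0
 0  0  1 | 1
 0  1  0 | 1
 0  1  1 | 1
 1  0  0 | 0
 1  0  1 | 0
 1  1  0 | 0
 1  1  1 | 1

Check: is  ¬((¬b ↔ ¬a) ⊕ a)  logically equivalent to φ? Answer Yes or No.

Check the formula against φ row by row:
  a=0, b=0, c=0: formula gives 0, φ = 0 ✓
  a=0, b=0, c=1: formula gives 0, but φ = 1 ✗
Row (0,0,1) is a counterexample, so the formula is not equivalent to φ.

No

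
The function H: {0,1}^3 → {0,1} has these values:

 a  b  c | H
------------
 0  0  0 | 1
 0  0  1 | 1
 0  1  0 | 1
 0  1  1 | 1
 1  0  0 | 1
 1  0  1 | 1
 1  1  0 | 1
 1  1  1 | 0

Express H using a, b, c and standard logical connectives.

H is 0 on exactly one input, (1,1,1), whose minterm is a·b·c. So H is the negation of that single conjunction.

H(a, b, c) = NOT ((a AND b) AND c)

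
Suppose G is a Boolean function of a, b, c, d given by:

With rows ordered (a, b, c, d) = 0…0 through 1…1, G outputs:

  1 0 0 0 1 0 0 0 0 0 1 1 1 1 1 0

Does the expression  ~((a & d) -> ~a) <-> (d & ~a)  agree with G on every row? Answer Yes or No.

Test each input against both G and the formula:
  a=0, b=0, c=0, d=0: formula gives 1, G = 1 ✓
  a=0, b=0, c=0, d=1: formula gives 0, G = 0 ✓
  a=0, b=0, c=1, d=0: formula gives 1, but G = 0 ✗
Row (0,0,1,0) is a counterexample, so the formula is not equivalent to G.

No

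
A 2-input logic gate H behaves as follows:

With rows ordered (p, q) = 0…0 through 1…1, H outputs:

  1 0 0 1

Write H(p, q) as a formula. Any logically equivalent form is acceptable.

The output is 1 exactly when an even number of inputs are 1 — the complement of 2-way XOR.

H(p, q) = ¬(p ⊕ q)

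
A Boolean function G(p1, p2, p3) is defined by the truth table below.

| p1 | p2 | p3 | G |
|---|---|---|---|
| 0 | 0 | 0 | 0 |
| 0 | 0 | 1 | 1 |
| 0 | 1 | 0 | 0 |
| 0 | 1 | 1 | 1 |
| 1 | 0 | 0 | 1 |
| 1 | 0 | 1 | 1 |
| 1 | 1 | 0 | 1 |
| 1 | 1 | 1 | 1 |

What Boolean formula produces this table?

G(p1, p2, p3) = (((p1' · p2') · p3') + ((p1' · p2) · p3'))'

The 0-rows are (0,0,0), (0,1,0). Take each as a conjunction (¬p1·¬p2·¬p3, ¬p1·p2·¬p3), form their disjunction, and complement — that gives a formula that is 1 everywhere G is.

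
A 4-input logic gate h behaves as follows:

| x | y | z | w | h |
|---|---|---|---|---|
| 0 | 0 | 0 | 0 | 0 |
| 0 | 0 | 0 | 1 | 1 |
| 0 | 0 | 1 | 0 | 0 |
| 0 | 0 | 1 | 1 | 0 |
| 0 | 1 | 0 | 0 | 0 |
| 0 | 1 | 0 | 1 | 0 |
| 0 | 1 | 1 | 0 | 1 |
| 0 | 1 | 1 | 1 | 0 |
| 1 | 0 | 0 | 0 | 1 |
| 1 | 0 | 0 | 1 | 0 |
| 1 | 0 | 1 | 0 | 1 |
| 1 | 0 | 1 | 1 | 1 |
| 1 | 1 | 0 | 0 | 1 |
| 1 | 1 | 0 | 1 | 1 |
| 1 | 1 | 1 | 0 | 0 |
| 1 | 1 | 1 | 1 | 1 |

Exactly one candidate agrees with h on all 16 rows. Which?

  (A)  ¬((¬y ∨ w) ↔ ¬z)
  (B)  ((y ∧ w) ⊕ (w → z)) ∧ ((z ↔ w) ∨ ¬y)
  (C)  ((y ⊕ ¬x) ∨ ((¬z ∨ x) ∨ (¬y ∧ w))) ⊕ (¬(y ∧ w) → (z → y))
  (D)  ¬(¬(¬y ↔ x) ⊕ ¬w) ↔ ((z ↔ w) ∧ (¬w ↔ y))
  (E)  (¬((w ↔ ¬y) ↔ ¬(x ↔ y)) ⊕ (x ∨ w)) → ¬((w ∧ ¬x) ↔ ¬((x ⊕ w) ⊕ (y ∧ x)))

(A) fails at (0,0,0,1): the formula yields 0, h is 1.
(B) fails at (0,0,0,0): the formula yields 1, h is 0.
(C) fails at (0,0,0,1): the formula yields 0, h is 1.
(E) fails at (0,0,0,0): the formula yields 1, h is 0.
That leaves (D). Evaluating it on every row reproduces the table of h exactly.

D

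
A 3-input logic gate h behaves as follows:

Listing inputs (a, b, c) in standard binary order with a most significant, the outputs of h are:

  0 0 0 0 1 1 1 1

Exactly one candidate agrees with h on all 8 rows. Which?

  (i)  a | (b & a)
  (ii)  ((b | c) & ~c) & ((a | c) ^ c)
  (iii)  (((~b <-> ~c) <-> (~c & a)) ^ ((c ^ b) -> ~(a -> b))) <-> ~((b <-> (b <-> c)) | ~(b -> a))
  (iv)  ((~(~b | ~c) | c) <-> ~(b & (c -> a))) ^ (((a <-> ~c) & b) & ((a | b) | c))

i

(ii): at (1,0,0) it gives 0, but h = 1 — eliminated.
(iii): at (0,0,0) it gives 1, but h = 0 — eliminated.
(iv): at (0,0,1) it gives 1, but h = 0 — eliminated.
(i) is the remaining candidate, and it agrees with h on all 8 inputs.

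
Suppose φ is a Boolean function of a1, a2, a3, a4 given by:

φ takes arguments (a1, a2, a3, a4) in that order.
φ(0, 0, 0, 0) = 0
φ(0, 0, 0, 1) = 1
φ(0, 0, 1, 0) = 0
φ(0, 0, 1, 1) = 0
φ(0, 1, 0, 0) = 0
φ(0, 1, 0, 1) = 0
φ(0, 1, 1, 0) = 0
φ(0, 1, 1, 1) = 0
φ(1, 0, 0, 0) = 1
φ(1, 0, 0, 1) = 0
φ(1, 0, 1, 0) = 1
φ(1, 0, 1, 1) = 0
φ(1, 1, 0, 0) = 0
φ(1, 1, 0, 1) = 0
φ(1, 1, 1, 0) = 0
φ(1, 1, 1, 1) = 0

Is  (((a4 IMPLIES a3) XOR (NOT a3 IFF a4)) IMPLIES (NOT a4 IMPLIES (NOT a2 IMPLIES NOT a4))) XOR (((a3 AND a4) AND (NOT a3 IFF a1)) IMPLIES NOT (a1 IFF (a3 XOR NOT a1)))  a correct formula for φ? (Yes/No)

No

Test each input against both φ and the formula:
  a1=0, a2=0, a3=0, a4=0: formula gives 0, φ = 0 ✓
  a1=0, a2=0, a3=0, a4=1: formula gives 0, but φ = 1 ✗
Row (0,0,0,1) is a counterexample, so the formula is not equivalent to φ.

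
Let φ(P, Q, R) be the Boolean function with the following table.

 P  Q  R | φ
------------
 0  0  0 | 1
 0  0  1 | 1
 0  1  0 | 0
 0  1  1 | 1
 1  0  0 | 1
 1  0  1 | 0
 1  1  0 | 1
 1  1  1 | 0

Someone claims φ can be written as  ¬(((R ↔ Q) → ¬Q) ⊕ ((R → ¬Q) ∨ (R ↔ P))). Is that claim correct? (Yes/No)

Check the formula against φ row by row:
  P=0, Q=0, R=0: formula gives 1, φ = 1 ✓
  P=0, Q=0, R=1: formula gives 1, φ = 1 ✓
  P=0, Q=1, R=0: formula gives 1, but φ = 0 ✗
Since they disagree at (0,1,0), the expression is not a correct formula for φ.

No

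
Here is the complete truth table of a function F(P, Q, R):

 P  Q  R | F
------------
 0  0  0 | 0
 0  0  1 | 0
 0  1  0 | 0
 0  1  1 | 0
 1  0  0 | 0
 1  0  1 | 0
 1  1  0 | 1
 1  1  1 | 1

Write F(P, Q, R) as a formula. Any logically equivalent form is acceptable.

F(P, Q, R) = ((P AND Q) AND NOT R) OR ((P AND Q) AND R)

Collect the rows where F=1 — (1,1,0), (1,1,1) — and write one minterm per row: P·Q·¬R, P·Q·R. Their union (logical OR) reproduces the table exactly.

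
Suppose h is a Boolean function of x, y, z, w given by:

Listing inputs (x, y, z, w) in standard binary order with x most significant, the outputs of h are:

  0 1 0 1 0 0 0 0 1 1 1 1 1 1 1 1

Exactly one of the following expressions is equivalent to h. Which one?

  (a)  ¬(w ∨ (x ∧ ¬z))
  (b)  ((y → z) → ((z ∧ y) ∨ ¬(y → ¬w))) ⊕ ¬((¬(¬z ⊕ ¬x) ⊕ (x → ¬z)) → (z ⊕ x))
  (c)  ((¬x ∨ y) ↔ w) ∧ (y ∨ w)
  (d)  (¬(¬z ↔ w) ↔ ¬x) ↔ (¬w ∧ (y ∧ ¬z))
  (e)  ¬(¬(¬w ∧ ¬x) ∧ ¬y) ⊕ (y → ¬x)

e

(a) fails at (0,0,0,0): the formula yields 1, h is 0.
(b) fails at (0,0,0,1): the formula yields 0, h is 1.
(c) fails at (0,1,0,1): the formula yields 1, h is 0.
(d) fails at (0,0,1,0): the formula yields 1, h is 0.
That leaves (e). Evaluating it on every row reproduces the table of h exactly.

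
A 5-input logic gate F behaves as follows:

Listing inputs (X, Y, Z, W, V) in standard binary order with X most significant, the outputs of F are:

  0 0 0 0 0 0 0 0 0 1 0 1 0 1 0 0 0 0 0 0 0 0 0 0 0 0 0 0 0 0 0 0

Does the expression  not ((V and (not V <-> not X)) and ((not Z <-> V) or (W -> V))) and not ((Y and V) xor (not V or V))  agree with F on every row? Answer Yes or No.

No

Evaluate not ((V and (not V <-> not X)) and ((not Z <-> V) or (W -> V))) and not ((Y and V) xor (not V or V)) on each row and compare to F:
  X=0, Y=0, Z=0, W=0, V=0: formula gives 0, F = 0 ✓
  X=0, Y=0, Z=0, W=0, V=1: formula gives 0, F = 0 ✓
  X=0, Y=0, Z=0, W=1, V=0: formula gives 0, F = 0 ✓
  X=0, Y=0, Z=0, W=1, V=1: formula gives 0, F = 0 ✓
  …
  X=0, Y=1, Z=1, W=1, V=1: formula gives 1, but F = 0 ✗
Since they disagree at (0,1,1,1,1), the expression is not a correct formula for F.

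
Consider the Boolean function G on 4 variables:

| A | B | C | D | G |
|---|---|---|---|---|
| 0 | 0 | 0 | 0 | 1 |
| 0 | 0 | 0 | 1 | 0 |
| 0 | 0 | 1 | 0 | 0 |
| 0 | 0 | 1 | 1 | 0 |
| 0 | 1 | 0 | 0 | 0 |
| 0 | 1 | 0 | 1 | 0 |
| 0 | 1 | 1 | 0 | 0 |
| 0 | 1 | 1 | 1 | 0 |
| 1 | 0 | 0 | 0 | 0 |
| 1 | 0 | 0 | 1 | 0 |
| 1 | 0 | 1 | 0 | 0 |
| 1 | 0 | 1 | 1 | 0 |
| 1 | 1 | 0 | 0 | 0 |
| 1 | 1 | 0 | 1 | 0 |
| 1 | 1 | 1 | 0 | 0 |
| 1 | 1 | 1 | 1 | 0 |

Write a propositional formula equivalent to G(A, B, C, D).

G(A, B, C, D) = ¬(((A ∨ B) ∨ C) ∨ D)

The output is 1 only when every input is 0 — NOR of all inputs.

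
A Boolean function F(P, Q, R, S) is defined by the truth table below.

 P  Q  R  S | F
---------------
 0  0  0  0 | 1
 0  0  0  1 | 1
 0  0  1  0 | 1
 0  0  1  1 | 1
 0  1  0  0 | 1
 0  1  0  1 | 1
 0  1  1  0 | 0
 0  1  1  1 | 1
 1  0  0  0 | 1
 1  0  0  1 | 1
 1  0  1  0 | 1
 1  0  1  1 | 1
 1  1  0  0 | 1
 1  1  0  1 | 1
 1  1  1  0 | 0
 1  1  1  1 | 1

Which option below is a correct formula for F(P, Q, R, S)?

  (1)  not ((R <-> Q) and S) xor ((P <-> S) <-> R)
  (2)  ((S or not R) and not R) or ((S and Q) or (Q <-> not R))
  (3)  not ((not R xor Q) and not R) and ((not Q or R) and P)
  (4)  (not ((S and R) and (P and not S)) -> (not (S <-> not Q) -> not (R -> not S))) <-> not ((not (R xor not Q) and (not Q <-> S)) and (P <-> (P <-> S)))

(1) disagrees with F on (0,0,1,0) (formula → 0, table → 1); rule it out.
(3) disagrees with F on (0,0,0,0) (formula → 0, table → 1); rule it out.
(4) disagrees with F on (0,0,0,0) (formula → 0, table → 1); rule it out.
(2) is the remaining candidate, and it agrees with F on all 16 inputs.

2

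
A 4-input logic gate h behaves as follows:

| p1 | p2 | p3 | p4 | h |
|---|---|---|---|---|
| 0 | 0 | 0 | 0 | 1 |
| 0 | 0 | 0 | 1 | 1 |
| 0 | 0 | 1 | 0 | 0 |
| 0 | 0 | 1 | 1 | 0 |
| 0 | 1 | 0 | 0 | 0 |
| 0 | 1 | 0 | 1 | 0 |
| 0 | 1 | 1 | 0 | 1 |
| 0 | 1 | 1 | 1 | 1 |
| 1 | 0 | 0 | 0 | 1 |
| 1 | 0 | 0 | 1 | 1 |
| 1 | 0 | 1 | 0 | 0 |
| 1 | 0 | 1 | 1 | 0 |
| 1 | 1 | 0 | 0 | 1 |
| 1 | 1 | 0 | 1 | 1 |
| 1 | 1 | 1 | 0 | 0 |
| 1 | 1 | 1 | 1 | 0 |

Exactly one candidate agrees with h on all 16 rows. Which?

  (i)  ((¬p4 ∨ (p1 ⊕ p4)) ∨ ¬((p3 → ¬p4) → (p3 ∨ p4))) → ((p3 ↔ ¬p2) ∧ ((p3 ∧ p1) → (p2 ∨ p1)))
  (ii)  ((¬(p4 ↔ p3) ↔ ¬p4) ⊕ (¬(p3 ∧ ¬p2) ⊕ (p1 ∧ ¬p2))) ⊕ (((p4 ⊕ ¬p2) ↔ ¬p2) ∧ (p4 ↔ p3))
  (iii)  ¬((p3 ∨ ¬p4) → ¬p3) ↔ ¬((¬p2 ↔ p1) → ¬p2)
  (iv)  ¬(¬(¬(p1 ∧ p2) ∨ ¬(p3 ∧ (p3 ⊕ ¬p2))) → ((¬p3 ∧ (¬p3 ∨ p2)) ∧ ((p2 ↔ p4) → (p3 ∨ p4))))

iii

(i) disagrees with h on (0,0,0,0) (formula → 0, table → 1); rule it out.
(ii) disagrees with h on (0,0,0,0) (formula → 0, table → 1); rule it out.
(iv) disagrees with h on (0,0,0,0) (formula → 0, table → 1); rule it out.
(iii) is the remaining candidate, and it agrees with h on all 16 inputs.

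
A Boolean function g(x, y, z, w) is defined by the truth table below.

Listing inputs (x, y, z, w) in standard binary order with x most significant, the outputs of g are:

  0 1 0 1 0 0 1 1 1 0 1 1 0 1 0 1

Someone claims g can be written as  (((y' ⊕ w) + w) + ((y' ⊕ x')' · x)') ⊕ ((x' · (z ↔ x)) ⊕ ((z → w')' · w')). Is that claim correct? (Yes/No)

Evaluate (((y' ⊕ w) + w) + ((y' ⊕ x')' · x)') ⊕ ((x' · (z ↔ x)) ⊕ ((z → w')' · w')) on each row and compare to g:
  x=0, y=0, z=0, w=0: formula gives 0, g = 0 ✓
  x=0, y=0, z=0, w=1: formula gives 0, but g = 1 ✗
Row (0,0,0,1) is a counterexample, so the formula is not equivalent to g.

No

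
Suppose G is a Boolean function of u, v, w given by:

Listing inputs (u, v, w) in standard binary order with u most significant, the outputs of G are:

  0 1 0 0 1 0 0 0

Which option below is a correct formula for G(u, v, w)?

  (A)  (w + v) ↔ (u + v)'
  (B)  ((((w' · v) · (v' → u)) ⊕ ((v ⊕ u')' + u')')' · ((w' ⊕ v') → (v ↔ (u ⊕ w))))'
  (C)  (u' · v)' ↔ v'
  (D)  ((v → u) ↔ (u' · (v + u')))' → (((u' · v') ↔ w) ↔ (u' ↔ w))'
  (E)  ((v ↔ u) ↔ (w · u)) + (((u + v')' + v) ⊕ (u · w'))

A

(B) fails at (0,1,0): the formula yields 1, G is 0.
(C) fails at (0,0,0): the formula yields 1, G is 0.
(D) fails at (0,0,0): the formula yields 1, G is 0.
(E) fails at (0,0,1): the formula yields 0, G is 1.
Only (A) survives; checking it on all 8 rows confirms it matches G.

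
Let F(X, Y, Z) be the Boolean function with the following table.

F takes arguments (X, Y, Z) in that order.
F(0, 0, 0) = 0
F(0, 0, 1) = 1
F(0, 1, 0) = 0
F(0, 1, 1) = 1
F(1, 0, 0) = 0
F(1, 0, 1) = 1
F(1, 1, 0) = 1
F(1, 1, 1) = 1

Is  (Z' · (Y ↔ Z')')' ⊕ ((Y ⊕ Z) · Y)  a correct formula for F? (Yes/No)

Evaluate (Z' · (Y ↔ Z')')' ⊕ ((Y ⊕ Z) · Y) on each row and compare to F:
  X=0, Y=0, Z=0: formula gives 0, F = 0 ✓
  X=0, Y=0, Z=1: formula gives 1, F = 1 ✓
  X=0, Y=1, Z=0: formula gives 0, F = 0 ✓
  X=0, Y=1, Z=1: formula gives 1, F = 1 ✓
  X=1, Y=0, Z=0: formula gives 0, F = 0 ✓
  …
  X=1, Y=1, Z=0: formula gives 0, but F = 1 ✗
A single disagreement suffices: at (1,1,0) they differ, so the formula does not compute F.

No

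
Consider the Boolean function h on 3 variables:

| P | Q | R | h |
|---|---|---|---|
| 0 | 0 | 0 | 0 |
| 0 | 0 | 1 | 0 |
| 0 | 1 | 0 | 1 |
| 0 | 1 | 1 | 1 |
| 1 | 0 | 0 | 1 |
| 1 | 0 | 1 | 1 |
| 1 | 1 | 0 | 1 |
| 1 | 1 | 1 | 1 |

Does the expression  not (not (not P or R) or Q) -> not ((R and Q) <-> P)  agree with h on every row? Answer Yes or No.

Yes

Test each input against both h and the formula:
  P=0, Q=0, R=0: formula gives 0, h = 0 ✓
  P=0, Q=0, R=1: formula gives 0, h = 0 ✓
  P=0, Q=1, R=0: formula gives 1, h = 1 ✓
  P=0, Q=1, R=1: formula gives 1, h = 1 ✓
  P=1, Q=0, R=0: formula gives 1, h = 1 ✓
  …and likewise for the remaining 3 rows.
All 8 rows match — the expression computes h exactly.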